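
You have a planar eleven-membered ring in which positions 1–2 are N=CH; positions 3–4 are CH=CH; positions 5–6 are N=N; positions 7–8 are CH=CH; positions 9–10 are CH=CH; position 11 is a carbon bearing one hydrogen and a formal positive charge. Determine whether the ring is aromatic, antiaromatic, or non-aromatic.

The p orbitals form a continuous loop: every atom in a ring double bond is sp² and brings one electron to the p orbital; each sp² =N– keeps its lone pair in-plane and puts one electron into the π system; the carbocation has an empty p orbital. The ring is fully conjugated.
π-electron count: 5 × 2 = 10 from the double-bond units + 0 from the CH(+) atom = 10.
10 = 4(2) + 2, which satisfies Hückel's 4n+2 rule.

Aromatic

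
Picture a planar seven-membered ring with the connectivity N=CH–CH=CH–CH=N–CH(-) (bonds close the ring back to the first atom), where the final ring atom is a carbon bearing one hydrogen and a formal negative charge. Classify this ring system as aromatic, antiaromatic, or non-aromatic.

All ring atoms are sp² and supply a p orbital to the ring (each doubly-bonded ring atom is sp² with one p-orbital electron; the doubly-bonded nitrogens are pyridine-type — their lone pairs lie in the ring plane, leaving one electron in the p orbital; the carbanion's lone pair occupies the p orbital); the conjugation is uninterrupted.
Tallying contributions gives 3 × 2 = 6 from the double-bond units + 2 from the CH(-) atom = 8.
With 8 = 4·2 π electrons, Hückel's rule classifies the planar ring as antiaromatic.

Antiaromatic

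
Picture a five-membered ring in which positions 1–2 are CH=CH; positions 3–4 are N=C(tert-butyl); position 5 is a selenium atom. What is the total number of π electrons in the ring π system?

Check conjugation: each doubly-bonded ring atom is sp² with one p-orbital electron; each =N– nitrogen is pyridine-type (lone pair in the sp² plane, one electron in the p orbital); the selenium donates one lone pair from its p orbital — every position has a p orbital, so the cyclic π system is continuous.
π-electron count: 2 × 2 = 4 from the double-bond units + 2 from the Se atom = 6.

6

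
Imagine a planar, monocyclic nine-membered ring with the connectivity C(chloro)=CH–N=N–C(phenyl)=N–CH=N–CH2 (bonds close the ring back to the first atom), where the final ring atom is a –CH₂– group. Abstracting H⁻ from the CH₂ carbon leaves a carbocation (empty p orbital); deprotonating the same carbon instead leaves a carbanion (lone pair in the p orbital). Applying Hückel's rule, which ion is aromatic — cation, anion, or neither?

In either ion the ring is fully conjugated: every atom, including the new sp² carbon, supplies a p orbital.
Cation: 4 × 2 + 0 = 8 π electrons → 4(2), antiaromatic.
Anion: 4 × 2 + 2 = 10 π electrons → 4(2)+2, aromatic.

The anion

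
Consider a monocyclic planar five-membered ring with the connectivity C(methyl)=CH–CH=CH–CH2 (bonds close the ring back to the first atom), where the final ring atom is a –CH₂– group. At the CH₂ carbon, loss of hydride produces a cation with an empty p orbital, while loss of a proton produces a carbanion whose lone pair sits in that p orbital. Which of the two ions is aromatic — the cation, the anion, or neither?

In both ions every ring atom is sp² and contributes a p orbital, so both rings are fully conjugated.
Cation: 2 × 2 + 0 = 4 π electrons → 4(1), antiaromatic.
Anion: 2 × 2 + 2 = 6 π electrons → 4(1)+2, aromatic.

The anion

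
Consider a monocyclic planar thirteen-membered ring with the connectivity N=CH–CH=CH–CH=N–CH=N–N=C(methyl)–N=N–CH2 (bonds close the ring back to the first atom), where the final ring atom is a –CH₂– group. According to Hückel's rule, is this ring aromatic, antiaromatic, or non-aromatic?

Non-aromatic

At the CH2 position, the tetrahedral CH₂ carbon is sp³ and has no p orbital in the ring π system; the ring's p-orbital overlap is broken there.
A ring that is not fully conjugated cannot be aromatic or antiaromatic regardless of its π-electron count.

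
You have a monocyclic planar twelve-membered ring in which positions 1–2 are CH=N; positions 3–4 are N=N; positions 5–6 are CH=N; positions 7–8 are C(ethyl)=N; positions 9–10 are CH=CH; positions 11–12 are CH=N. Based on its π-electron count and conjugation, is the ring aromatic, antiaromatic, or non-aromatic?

Every ring atom contributes a p orbital perpendicular to the ring (every atom in a ring double bond is sp² and brings one electron to the p orbital; each sp² =N– keeps its lone pair in-plane and puts one electron into the π system), so the π system is cyclic and fully conjugated.
π-electron count: 6 × 2 = 12 from the 6 double-bond units.
With 12 = 4·3 π electrons, Hückel's rule classifies the planar ring as antiaromatic.

Antiaromatic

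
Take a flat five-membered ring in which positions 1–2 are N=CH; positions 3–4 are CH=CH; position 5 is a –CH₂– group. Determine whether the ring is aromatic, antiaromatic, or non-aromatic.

Non-aromatic

At the CH2 position, the tetrahedral CH₂ carbon is sp³ and has no p orbital in the ring π system; the ring's p-orbital overlap is broken there.
Without a continuous loop of overlapping p orbitals the Hückel electron count never comes into play.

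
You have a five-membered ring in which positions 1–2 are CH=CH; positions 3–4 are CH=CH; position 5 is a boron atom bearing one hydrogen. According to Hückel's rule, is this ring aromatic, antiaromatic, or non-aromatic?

Antiaromatic

All ring atoms are sp² and supply a p orbital to the ring (the double-bond atoms are sp², each contributing one p electron; the boron has an empty p orbital); the conjugation is uninterrupted.
π-electron count: 2 × 2 = 4 from the double-bond units + 0 from the BH atom = 4.
4 is a 4n count (n = 1), so the planar conjugated ring is antiaromatic.
This is borole.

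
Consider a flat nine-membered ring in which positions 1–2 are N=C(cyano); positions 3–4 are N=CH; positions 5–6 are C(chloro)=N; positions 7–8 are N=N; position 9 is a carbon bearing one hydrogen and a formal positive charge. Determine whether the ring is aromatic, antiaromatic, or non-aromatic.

Antiaromatic

The p orbitals form a continuous loop: every atom in a ring double bond is sp² and brings one electron to the p orbital; the doubly-bonded nitrogens are pyridine-type — their lone pairs lie in the ring plane, leaving one electron in the p orbital; the carbocation has an empty p orbital. The ring is fully conjugated.
Tallying contributions gives 4 × 2 = 8 from the double-bond units + 0 from the CH(+) atom = 8.
8 = 4(2); a planar, fully conjugated 4n system is antiaromatic.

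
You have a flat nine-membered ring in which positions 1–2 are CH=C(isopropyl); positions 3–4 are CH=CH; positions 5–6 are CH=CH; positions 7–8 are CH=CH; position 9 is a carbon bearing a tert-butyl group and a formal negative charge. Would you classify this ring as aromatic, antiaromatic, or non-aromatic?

Aromatic

The p orbitals form a continuous loop: each doubly-bonded ring atom is sp² with one p-orbital electron; the carbanion's lone pair occupies the p orbital. The ring is fully conjugated.
Tallying contributions gives 4 × 2 = 8 from the double-bond units + 2 from the C(tert-butyl)(-) atom = 10.
10 = 4(2) + 2, which satisfies Hückel's 4n+2 rule.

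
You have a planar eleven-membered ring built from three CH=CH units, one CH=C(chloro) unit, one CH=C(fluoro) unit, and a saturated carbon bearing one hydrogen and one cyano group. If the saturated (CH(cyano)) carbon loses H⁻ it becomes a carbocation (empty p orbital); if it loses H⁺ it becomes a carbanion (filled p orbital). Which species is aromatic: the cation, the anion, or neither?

Both ions have a continuous loop of p orbitals — each ring atom is sp².
Cation: 5 × 2 + 0 = 10 π electrons → 4(2)+2, aromatic.
Anion: 5 × 2 + 2 = 12 π electrons → 4(3), antiaromatic.

The cation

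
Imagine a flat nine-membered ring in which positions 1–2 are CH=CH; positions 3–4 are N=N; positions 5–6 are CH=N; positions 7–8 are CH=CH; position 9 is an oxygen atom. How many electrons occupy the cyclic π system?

The p orbitals form a continuous loop: each doubly-bonded ring atom is sp² with one p-orbital electron; the doubly-bonded nitrogens are pyridine-type — their lone pairs lie in the ring plane, leaving one electron in the p orbital; the oxygen donates one lone pair from its p orbital. The ring is fully conjugated.
π-electron count: 4 × 2 = 8 from the double-bond units + 2 from the O atom = 10.

10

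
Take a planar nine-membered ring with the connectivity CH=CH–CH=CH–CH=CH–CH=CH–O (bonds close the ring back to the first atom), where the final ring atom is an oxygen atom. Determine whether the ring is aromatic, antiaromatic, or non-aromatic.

Every ring atom contributes a p orbital perpendicular to the ring (the double-bond atoms are sp², each contributing one p electron; the oxygen donates one lone pair from its p orbital), so the π system is cyclic and fully conjugated.
π-electron count: 4 × 2 = 8 from the double-bond units + 2 from the O atom = 10.
That gives a 4n+2 count (10, n = 2).

Aromatic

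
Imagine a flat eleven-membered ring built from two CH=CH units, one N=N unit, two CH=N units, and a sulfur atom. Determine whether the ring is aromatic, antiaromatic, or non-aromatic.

Antiaromatic

Every ring atom contributes a p orbital perpendicular to the ring (every atom in a ring double bond is sp² and brings one electron to the p orbital; each =N– nitrogen is pyridine-type (lone pair in the sp² plane, one electron in the p orbital); the sulfur donates one lone pair from its p orbital), so the π system is cyclic and fully conjugated.
Counting π electrons: 5 × 2 = 10 from the double-bond units + 2 from the S atom = 12.
A 4n π count (12, n = 3) in a planar conjugated ring means antiaromatic.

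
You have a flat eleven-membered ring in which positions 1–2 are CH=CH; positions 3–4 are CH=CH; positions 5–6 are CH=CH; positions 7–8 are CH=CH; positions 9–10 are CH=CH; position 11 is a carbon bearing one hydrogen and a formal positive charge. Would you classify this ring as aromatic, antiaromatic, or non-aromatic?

The p orbitals form a continuous loop: every atom in a ring double bond is sp² and brings one electron to the p orbital; the carbocation has an empty p orbital. The ring is fully conjugated.
Tallying contributions gives 5 × 2 = 10 from the double-bond units + 0 from the CH(+) atom = 10.
10 = 4(2) + 2, which satisfies Hückel's 4n+2 rule.

Aromatic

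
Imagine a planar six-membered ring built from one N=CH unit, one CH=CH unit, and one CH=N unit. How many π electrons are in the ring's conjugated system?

6

Check conjugation: the double-bond atoms are sp², each contributing one p electron; each sp² =N– keeps its lone pair in-plane and puts one electron into the π system — every position has a p orbital, so the cyclic π system is continuous.
π-electron count: 3 × 2 = 6 from the 3 double-bond units.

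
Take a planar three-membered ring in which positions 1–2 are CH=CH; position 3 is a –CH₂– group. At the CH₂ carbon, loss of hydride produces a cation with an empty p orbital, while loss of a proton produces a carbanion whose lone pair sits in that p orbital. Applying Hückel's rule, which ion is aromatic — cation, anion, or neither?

Both ions have a continuous loop of p orbitals — each ring atom is sp².
Cation: 1 × 2 + 0 = 2 π electrons → 4(0)+2, aromatic.
Anion: 1 × 2 + 2 = 4 π electrons → 4(1), antiaromatic.

The cation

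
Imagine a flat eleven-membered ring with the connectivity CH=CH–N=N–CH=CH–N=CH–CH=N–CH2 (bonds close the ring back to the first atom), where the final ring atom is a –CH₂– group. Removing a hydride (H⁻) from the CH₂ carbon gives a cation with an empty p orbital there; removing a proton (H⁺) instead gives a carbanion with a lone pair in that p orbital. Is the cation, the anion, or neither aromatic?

The cation

In both ions every ring atom is sp² and contributes a p orbital, so both rings are fully conjugated.
Cation: 5 × 2 + 0 = 10 π electrons → 4(2)+2, aromatic.
Anion: 5 × 2 + 2 = 12 π electrons → 4(3), antiaromatic.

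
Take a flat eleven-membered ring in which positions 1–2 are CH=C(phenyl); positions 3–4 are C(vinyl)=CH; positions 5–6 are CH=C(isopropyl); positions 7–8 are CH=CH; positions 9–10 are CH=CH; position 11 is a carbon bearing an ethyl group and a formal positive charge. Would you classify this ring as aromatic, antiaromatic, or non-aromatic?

The p orbitals form a continuous loop: every atom in a ring double bond is sp² and brings one electron to the p orbital; the carbocation has an empty p orbital. The ring is fully conjugated.
Counting π electrons: 5 × 2 = 10 from the double-bond units + 0 from the C(ethyl)(+) atom = 10.
10 = 4(2) + 2, which satisfies Hückel's 4n+2 rule.

Aromatic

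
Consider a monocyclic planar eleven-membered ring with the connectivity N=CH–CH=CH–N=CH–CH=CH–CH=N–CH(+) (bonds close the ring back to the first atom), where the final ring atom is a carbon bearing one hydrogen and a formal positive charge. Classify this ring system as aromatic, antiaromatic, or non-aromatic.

Every ring atom contributes a p orbital perpendicular to the ring (every atom in a ring double bond is sp² and brings one electron to the p orbital; the doubly-bonded nitrogens are pyridine-type — their lone pairs lie in the ring plane, leaving one electron in the p orbital; the carbocation has an empty p orbital), so the π system is cyclic and fully conjugated.
Adding the contributions, 5 × 2 = 10 from the double-bond units + 0 from the CH(+) atom = 10.
That gives a 4n+2 count (10, n = 2).

Aromatic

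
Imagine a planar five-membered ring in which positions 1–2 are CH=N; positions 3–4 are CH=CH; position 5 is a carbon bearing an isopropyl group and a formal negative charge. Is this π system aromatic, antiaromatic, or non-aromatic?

Aromatic

All ring atoms are sp² and supply a p orbital to the ring (each doubly-bonded ring atom is sp² with one p-orbital electron; the doubly-bonded nitrogens are pyridine-type — their lone pairs lie in the ring plane, leaving one electron in the p orbital; the carbanion's lone pair occupies the p orbital); the conjugation is uninterrupted.
Counting π electrons: 2 × 2 = 4 from the double-bond units + 2 from the C(isopropyl)(-) atom = 6.
6 = 4(1) + 2, which satisfies Hückel's 4n+2 rule.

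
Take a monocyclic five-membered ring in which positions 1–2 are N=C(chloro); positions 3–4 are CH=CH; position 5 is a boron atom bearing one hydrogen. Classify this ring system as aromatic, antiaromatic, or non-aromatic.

Antiaromatic

Every ring atom contributes a p orbital perpendicular to the ring (the double-bond atoms are sp², each contributing one p electron; each =N– nitrogen is pyridine-type (lone pair in the sp² plane, one electron in the p orbital); the boron has an empty p orbital), so the π system is cyclic and fully conjugated.
Tallying contributions gives 2 × 2 = 4 from the double-bond units + 0 from the BH atom = 4.
A 4n π count (4, n = 1) in a planar conjugated ring means antiaromatic.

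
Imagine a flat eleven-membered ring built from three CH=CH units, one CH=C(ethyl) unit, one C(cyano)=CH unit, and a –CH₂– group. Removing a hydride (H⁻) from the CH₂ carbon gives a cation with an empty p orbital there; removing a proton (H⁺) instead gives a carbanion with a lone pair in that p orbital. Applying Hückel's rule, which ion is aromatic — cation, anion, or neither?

The cation

In both ions every ring atom is sp² and contributes a p orbital, so both rings are fully conjugated.
Cation: 5 × 2 + 0 = 10 π electrons → 4(2)+2, aromatic.
Anion: 5 × 2 + 2 = 12 π electrons → 4(3), antiaromatic.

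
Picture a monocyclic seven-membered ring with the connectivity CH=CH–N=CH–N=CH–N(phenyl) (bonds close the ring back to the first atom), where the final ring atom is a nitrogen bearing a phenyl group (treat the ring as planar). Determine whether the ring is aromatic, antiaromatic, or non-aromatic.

Antiaromatic

Check conjugation: the double-bond atoms are sp², each contributing one p electron; the doubly-bonded nitrogens are pyridine-type — their lone pairs lie in the ring plane, leaving one electron in the p orbital; the pyrrole-type nitrogen donates its lone pair from the p orbital — every position has a p orbital, so the cyclic π system is continuous.
Tallying contributions gives 3 × 2 = 6 from the double-bond units + 2 from the N(phenyl) atom = 8.
8 is a 4n count (n = 2), so the planar conjugated ring is antiaromatic.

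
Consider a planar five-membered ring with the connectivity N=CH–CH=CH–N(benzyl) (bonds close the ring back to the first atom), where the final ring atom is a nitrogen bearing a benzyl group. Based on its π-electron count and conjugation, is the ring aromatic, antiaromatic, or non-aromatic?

Aromatic

Every ring atom contributes a p orbital perpendicular to the ring (every atom in a ring double bond is sp² and brings one electron to the p orbital; the doubly-bonded nitrogens are pyridine-type — their lone pairs lie in the ring plane, leaving one electron in the p orbital; the pyrrole-type nitrogen donates its lone pair from the p orbital), so the π system is cyclic and fully conjugated.
Counting π electrons: 2 × 2 = 4 from the double-bond units + 2 from the N(benzyl) atom = 6.
6 = 4(1) + 2, which satisfies Hückel's 4n+2 rule.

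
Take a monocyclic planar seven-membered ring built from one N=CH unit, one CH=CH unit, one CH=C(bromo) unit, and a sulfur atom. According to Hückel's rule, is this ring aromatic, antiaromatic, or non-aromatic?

Antiaromatic

Every ring atom contributes a p orbital perpendicular to the ring (each doubly-bonded ring atom is sp² with one p-orbital electron; each =N– nitrogen is pyridine-type (lone pair in the sp² plane, one electron in the p orbital); the sulfur donates one lone pair from its p orbital), so the π system is cyclic and fully conjugated.
Adding the contributions, 3 × 2 = 6 from the double-bond units + 2 from the S atom = 8.
8 = 4(2); a planar, fully conjugated 4n system is antiaromatic.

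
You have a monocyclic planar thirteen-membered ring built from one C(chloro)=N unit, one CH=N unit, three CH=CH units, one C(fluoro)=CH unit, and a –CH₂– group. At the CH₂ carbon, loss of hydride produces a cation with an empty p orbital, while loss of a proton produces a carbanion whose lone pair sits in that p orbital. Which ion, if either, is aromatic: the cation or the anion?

In either ion the ring is fully conjugated: every atom, including the new sp² carbon, supplies a p orbital.
Cation: 6 × 2 + 0 = 12 π electrons → 4(3), antiaromatic.
Anion: 6 × 2 + 2 = 14 π electrons → 4(3)+2, aromatic.

The anion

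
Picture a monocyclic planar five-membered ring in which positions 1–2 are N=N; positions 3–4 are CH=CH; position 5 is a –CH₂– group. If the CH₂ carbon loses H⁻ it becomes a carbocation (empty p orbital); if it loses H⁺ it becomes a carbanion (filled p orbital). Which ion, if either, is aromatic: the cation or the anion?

The anion

Both ions have a continuous loop of p orbitals — each ring atom is sp².
Cation: 2 × 2 + 0 = 4 π electrons → 4(1), antiaromatic.
Anion: 2 × 2 + 2 = 6 π electrons → 4(1)+2, aromatic.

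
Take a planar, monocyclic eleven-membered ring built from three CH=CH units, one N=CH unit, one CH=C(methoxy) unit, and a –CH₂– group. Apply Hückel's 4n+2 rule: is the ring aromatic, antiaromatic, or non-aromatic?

Non-aromatic

The CH2 position has four σ bonds — the tetrahedral CH₂ carbon is sp³ and has no p orbital in the ring π system — so the cyclic conjugation is interrupted.
A ring that is not fully conjugated cannot be aromatic or antiaromatic regardless of its π-electron count.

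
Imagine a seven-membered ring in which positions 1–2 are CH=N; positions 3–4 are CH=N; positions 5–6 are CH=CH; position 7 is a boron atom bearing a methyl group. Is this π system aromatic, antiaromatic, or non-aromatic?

Every ring atom contributes a p orbital perpendicular to the ring (every atom in a ring double bond is sp² and brings one electron to the p orbital; each sp² =N– keeps its lone pair in-plane and puts one electron into the π system; the boron has an empty p orbital), so the π system is cyclic and fully conjugated.
Adding the contributions, 3 × 2 = 6 from the double-bond units + 0 from the B(methyl) atom = 6.
Since 6 = 4·1 + 2, the ring meets the 4n+2 criterion.

Aromatic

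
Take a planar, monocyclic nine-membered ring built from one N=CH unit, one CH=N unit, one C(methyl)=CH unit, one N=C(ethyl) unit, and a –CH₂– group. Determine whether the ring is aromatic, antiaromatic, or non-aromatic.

Non-aromatic

The CH2 position has four σ bonds — the tetrahedral CH₂ carbon is sp³ and has no p orbital in the ring π system — so the cyclic conjugation is interrupted.
Without a continuous loop of overlapping p orbitals the Hückel electron count never comes into play.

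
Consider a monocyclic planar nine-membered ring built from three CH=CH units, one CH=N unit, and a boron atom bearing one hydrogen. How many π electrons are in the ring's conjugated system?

Check conjugation: every atom in a ring double bond is sp² and brings one electron to the p orbital; each sp² =N– keeps its lone pair in-plane and puts one electron into the π system; the boron has an empty p orbital — every position has a p orbital, so the cyclic π system is continuous.
π-electron count: 4 × 2 = 8 from the double-bond units + 0 from the BH atom = 8.

8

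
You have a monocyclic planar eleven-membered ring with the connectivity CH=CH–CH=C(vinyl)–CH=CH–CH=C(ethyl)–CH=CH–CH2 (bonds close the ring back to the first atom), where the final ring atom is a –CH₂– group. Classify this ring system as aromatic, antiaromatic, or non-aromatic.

Non-aromatic

At the CH2 position, the tetrahedral CH₂ carbon is sp³ and has no p orbital in the ring π system; the ring's p-orbital overlap is broken there.
Hückel's rule only applies to fully conjugated rings, so this one is simply non-aromatic.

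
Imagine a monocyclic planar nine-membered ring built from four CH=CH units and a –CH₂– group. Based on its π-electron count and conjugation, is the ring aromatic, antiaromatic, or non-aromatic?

Non-aromatic

The CH2 carbon is saturated: the tetrahedral CH₂ carbon is sp³ and has no p orbital in the ring π system. Conjugation is not continuous around the ring.
A ring that is not fully conjugated cannot be aromatic or antiaromatic regardless of its π-electron count.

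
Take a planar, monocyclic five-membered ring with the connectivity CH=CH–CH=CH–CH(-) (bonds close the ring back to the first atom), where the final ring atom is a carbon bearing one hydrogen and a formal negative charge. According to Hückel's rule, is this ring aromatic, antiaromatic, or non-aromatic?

The p orbitals form a continuous loop: each doubly-bonded ring atom is sp² with one p-orbital electron; the carbanion's lone pair occupies the p orbital. The ring is fully conjugated.
Adding the contributions, 2 × 2 = 4 from the double-bond units + 2 from the CH(-) atom = 6.
Since 6 = 4·1 + 2, the ring meets the 4n+2 criterion.
(This ring is the cyclopentadienyl anion.)

Aromatic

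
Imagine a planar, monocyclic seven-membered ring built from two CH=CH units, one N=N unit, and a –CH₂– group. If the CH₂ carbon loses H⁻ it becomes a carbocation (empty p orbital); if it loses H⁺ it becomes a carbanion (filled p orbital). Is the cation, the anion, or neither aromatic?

The cation

Both ions have a continuous loop of p orbitals — each ring atom is sp².
Cation: 3 × 2 + 0 = 6 π electrons → 4(1)+2, aromatic.
Anion: 3 × 2 + 2 = 8 π electrons → 4(2), antiaromatic.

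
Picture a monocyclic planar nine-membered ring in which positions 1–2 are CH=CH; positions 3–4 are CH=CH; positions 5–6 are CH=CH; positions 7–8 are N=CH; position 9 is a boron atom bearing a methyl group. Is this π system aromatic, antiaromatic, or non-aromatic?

Every ring atom contributes a p orbital perpendicular to the ring (every atom in a ring double bond is sp² and brings one electron to the p orbital; each =N– nitrogen is pyridine-type (lone pair in the sp² plane, one electron in the p orbital); the boron has an empty p orbital), so the π system is cyclic and fully conjugated.
π-electron count: 4 × 2 = 8 from the double-bond units + 0 from the B(methyl) atom = 8.
A 4n π count (8, n = 2) in a planar conjugated ring means antiaromatic.

Antiaromatic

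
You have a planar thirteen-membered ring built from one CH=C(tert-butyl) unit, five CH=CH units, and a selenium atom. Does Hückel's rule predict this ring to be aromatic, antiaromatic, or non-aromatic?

Every ring atom contributes a p orbital perpendicular to the ring (every atom in a ring double bond is sp² and brings one electron to the p orbital; the selenium donates one lone pair from its p orbital), so the π system is cyclic and fully conjugated.
π-electron count: 6 × 2 = 12 from the double-bond units + 2 from the Se atom = 14.
14 = 4(3) + 2, which satisfies Hückel's 4n+2 rule.

Aromatic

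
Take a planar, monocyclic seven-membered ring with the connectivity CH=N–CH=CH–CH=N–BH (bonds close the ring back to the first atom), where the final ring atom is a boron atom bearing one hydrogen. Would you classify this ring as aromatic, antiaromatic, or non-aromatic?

Aromatic

Check conjugation: the double-bond atoms are sp², each contributing one p electron; each =N– nitrogen is pyridine-type (lone pair in the sp² plane, one electron in the p orbital); the boron has an empty p orbital — every position has a p orbital, so the cyclic π system is continuous.
Adding the contributions, 3 × 2 = 6 from the double-bond units + 0 from the BH atom = 6.
With 6 π electrons (n = 1), the Hückel 4n+2 condition holds.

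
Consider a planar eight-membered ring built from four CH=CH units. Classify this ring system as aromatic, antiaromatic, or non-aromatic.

Antiaromatic

The p orbitals form a continuous loop: each doubly-bonded ring atom is sp² with one p-orbital electron. The ring is fully conjugated.
Tallying contributions gives 4 × 2 = 8 from the 4 double-bond units.
With 8 = 4·2 π electrons, Hückel's rule classifies the planar ring as antiaromatic.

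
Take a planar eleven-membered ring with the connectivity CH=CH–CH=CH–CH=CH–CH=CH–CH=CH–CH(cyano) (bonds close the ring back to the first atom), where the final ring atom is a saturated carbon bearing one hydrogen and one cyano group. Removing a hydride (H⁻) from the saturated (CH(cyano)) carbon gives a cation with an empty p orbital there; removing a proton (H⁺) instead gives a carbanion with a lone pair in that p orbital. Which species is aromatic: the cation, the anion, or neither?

In both ions every ring atom is sp² and contributes a p orbital, so both rings are fully conjugated.
Cation: 5 × 2 + 0 = 10 π electrons → 4(2)+2, aromatic.
Anion: 5 × 2 + 2 = 12 π electrons → 4(3), antiaromatic.

The cation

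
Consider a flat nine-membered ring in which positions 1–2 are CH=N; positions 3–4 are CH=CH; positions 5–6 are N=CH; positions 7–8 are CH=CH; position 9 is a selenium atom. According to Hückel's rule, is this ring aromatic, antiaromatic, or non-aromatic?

Aromatic

All ring atoms are sp² and supply a p orbital to the ring (each doubly-bonded ring atom is sp² with one p-orbital electron; each =N– nitrogen is pyridine-type (lone pair in the sp² plane, one electron in the p orbital); the selenium donates one lone pair from its p orbital); the conjugation is uninterrupted.
Tallying contributions gives 4 × 2 = 8 from the double-bond units + 2 from the Se atom = 10.
That gives a 4n+2 count (10, n = 2).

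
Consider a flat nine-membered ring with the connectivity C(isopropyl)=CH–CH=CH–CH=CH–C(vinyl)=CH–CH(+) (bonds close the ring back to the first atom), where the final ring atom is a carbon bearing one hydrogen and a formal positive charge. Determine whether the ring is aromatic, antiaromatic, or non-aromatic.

The p orbitals form a continuous loop: every atom in a ring double bond is sp² and brings one electron to the p orbital; the carbocation has an empty p orbital. The ring is fully conjugated.
Tallying contributions gives 4 × 2 = 8 from the double-bond units + 0 from the CH(+) atom = 8.
A 4n π count (8, n = 2) in a planar conjugated ring means antiaromatic.

Antiaromatic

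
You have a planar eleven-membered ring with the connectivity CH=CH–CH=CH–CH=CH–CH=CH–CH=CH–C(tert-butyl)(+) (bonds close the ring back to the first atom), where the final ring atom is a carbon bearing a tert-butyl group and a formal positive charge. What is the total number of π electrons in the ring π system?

Every ring atom contributes a p orbital perpendicular to the ring (every atom in a ring double bond is sp² and brings one electron to the p orbital; the carbocation has an empty p orbital), so the π system is cyclic and fully conjugated.
Counting π electrons: 5 × 2 = 10 from the double-bond units + 0 from the C(tert-butyl)(+) atom = 10.

10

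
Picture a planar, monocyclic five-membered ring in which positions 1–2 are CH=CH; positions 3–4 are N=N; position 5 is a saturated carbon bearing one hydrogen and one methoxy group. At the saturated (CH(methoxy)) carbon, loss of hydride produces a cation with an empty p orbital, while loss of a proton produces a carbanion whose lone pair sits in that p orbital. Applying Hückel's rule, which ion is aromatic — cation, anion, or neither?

The anion

Once that carbon is sp², every ring atom has a p orbital and both ions are fully conjugated.
Cation: 2 × 2 + 0 = 4 π electrons → 4(1), antiaromatic.
Anion: 2 × 2 + 2 = 6 π electrons → 4(1)+2, aromatic.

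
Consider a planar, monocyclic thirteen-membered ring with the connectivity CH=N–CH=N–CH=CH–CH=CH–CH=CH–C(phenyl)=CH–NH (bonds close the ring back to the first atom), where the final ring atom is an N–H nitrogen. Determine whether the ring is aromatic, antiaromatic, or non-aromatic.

Aromatic

All ring atoms are sp² and supply a p orbital to the ring (the double-bond atoms are sp², each contributing one p electron; each =N– nitrogen is pyridine-type (lone pair in the sp² plane, one electron in the p orbital); the pyrrole-type nitrogen donates its lone pair from the p orbital); the conjugation is uninterrupted.
Tallying contributions gives 6 × 2 = 12 from the double-bond units + 2 from the NH atom = 14.
14 = 4(3) + 2, which satisfies Hückel's 4n+2 rule.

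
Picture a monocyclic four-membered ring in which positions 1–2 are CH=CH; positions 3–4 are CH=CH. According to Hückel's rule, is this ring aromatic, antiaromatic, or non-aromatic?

The p orbitals form a continuous loop: the double-bond atoms are sp², each contributing one p electron. The ring is fully conjugated.
Counting π electrons: 2 × 2 = 4 from the 2 double-bond units.
With 4 = 4·1 π electrons, Hückel's rule classifies the planar ring as antiaromatic.
(This ring is cyclobutadiene.)

Antiaromatic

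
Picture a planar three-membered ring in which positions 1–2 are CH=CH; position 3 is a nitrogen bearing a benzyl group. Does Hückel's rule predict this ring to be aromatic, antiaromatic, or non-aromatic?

Antiaromatic

All ring atoms are sp² and supply a p orbital to the ring (every atom in a ring double bond is sp² and brings one electron to the p orbital; the pyrrole-type nitrogen donates its lone pair from the p orbital); the conjugation is uninterrupted.
Adding the contributions, 1 × 2 = 2 from the double-bond unit + 2 from the N(benzyl) atom = 4.
A 4n π count (4, n = 1) in a planar conjugated ring means antiaromatic.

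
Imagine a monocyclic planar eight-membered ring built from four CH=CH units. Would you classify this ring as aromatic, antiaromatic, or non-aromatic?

Check conjugation: each doubly-bonded ring atom is sp² with one p-orbital electron — every position has a p orbital, so the cyclic π system is continuous.
Tallying contributions gives 4 × 2 = 8 from the 4 double-bond units.
A 4n π count (8, n = 2) in a planar conjugated ring means antiaromatic.

Antiaromatic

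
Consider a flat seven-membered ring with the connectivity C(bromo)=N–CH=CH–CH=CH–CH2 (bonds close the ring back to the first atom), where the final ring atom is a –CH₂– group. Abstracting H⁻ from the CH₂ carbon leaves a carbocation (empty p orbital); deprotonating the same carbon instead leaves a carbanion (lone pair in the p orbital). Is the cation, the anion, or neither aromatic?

The cation

Once that carbon is sp², every ring atom has a p orbital and both ions are fully conjugated.
Cation: 3 × 2 + 0 = 6 π electrons → 4(1)+2, aromatic.
Anion: 3 × 2 + 2 = 8 π electrons → 4(2), antiaromatic.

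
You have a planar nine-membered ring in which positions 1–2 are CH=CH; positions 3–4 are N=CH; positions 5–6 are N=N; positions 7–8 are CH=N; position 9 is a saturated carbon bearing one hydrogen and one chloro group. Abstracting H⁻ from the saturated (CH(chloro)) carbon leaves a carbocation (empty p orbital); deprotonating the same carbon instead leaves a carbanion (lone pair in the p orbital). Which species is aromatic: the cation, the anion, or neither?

The anion

Once that carbon is sp², every ring atom has a p orbital and both ions are fully conjugated.
Cation: 4 × 2 + 0 = 8 π electrons → 4(2), antiaromatic.
Anion: 4 × 2 + 2 = 10 π electrons → 4(2)+2, aromatic.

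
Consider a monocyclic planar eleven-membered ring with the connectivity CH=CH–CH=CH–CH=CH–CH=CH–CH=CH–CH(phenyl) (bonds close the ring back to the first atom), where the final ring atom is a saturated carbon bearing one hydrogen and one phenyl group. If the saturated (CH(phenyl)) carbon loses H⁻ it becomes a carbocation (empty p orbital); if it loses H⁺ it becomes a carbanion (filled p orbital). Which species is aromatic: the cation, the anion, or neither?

The cation

Once that carbon is sp², every ring atom has a p orbital and both ions are fully conjugated.
Cation: 5 × 2 + 0 = 10 π electrons → 4(2)+2, aromatic.
Anion: 5 × 2 + 2 = 12 π electrons → 4(3), antiaromatic.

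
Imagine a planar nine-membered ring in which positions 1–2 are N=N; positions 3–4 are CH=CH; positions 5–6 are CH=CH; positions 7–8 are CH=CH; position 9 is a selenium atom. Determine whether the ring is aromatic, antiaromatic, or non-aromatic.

Every ring atom contributes a p orbital perpendicular to the ring (each doubly-bonded ring atom is sp² with one p-orbital electron; each =N– nitrogen is pyridine-type (lone pair in the sp² plane, one electron in the p orbital); the selenium donates one lone pair from its p orbital), so the π system is cyclic and fully conjugated.
Tallying contributions gives 4 × 2 = 8 from the double-bond units + 2 from the Se atom = 10.
With 10 π electrons (n = 2), the Hückel 4n+2 condition holds.

Aromatic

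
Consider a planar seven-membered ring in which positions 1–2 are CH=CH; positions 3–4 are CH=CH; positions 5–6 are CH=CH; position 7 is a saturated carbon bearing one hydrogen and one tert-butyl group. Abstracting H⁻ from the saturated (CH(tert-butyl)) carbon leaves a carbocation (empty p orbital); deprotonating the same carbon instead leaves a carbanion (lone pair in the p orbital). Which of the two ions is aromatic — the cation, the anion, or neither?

The cation

Both ions have a continuous loop of p orbitals — each ring atom is sp².
Cation: 3 × 2 + 0 = 6 π electrons → 4(1)+2, aromatic.
Anion: 3 × 2 + 2 = 8 π electrons → 4(2), antiaromatic.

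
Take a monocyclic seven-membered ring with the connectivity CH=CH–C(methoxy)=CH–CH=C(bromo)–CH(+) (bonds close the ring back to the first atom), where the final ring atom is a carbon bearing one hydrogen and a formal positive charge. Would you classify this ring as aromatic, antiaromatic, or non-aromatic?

Check conjugation: every atom in a ring double bond is sp² and brings one electron to the p orbital; the carbocation has an empty p orbital — every position has a p orbital, so the cyclic π system is continuous.
π-electron count: 3 × 2 = 6 from the double-bond units + 0 from the CH(+) atom = 6.
With 6 π electrons (n = 1), the Hückel 4n+2 condition holds.

Aromatic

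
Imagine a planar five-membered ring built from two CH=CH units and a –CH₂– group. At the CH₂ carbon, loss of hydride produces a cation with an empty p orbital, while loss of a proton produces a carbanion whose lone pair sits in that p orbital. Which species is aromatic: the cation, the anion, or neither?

In either ion the ring is fully conjugated: every atom, including the new sp² carbon, supplies a p orbital.
Cation: 2 × 2 + 0 = 4 π electrons → 4(1), antiaromatic.
Anion: 2 × 2 + 2 = 6 π electrons → 4(1)+2, aromatic.

The anion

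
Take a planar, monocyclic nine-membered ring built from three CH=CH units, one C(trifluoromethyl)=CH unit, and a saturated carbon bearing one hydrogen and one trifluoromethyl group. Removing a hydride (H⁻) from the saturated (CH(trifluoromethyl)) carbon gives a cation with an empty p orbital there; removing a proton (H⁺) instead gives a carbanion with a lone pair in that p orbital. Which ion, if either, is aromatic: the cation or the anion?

The anion

In both ions every ring atom is sp² and contributes a p orbital, so both rings are fully conjugated.
Cation: 4 × 2 + 0 = 8 π electrons → 4(2), antiaromatic.
Anion: 4 × 2 + 2 = 10 π electrons → 4(2)+2, aromatic.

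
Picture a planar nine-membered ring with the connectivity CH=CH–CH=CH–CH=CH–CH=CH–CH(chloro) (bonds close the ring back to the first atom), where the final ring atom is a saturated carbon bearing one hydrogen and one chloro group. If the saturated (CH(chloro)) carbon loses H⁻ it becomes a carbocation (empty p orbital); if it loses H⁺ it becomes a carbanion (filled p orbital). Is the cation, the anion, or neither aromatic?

The anion

In either ion the ring is fully conjugated: every atom, including the new sp² carbon, supplies a p orbital.
Cation: 4 × 2 + 0 = 8 π electrons → 4(2), antiaromatic.
Anion: 4 × 2 + 2 = 10 π electrons → 4(2)+2, aromatic.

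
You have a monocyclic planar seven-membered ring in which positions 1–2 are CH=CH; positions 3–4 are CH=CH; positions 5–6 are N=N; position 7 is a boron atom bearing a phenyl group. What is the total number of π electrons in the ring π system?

Check conjugation: the double-bond atoms are sp², each contributing one p electron; the doubly-bonded nitrogens are pyridine-type — their lone pairs lie in the ring plane, leaving one electron in the p orbital; the boron has an empty p orbital — every position has a p orbital, so the cyclic π system is continuous.
Counting π electrons: 3 × 2 = 6 from the double-bond units + 0 from the B(phenyl) atom = 6.

6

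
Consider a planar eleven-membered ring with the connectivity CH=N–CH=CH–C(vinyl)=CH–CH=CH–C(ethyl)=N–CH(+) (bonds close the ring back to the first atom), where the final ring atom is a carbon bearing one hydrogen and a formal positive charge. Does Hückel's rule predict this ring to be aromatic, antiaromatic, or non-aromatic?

Check conjugation: each doubly-bonded ring atom is sp² with one p-orbital electron; each =N– nitrogen is pyridine-type (lone pair in the sp² plane, one electron in the p orbital); the carbocation has an empty p orbital — every position has a p orbital, so the cyclic π system is continuous.
π-electron count: 5 × 2 = 10 from the double-bond units + 0 from the CH(+) atom = 10.
10 = 4(2) + 2, which satisfies Hückel's 4n+2 rule.

Aromatic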